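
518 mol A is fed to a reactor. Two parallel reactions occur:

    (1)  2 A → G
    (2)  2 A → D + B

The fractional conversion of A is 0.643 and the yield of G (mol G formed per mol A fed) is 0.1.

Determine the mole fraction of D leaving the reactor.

0.246

Yield of G: 1ξ₁ / 518 = 0.1 → ξ₁ = 51.8 mol.
Conversion of A: 2ξ₁ + 2ξ₂ = 0.643 × 518 = 333.1 → ξ₂ = 114.7 mol.
Outlet amounts (n = n₀ + Σ ν·ξ):
  A: 518 − 2(51.8) − 2(114.7) = 184.9
  G: 0 + 1(51.8) = 51.8
  D: 0 + 1(114.7) = 114.7
  B: 0 + 1(114.7) = 114.7
Total out = 466.2 mol; y_D = 114.7 / 466.2 = 0.2461.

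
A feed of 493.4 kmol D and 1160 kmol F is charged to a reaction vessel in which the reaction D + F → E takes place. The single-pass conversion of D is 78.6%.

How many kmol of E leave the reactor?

D reacted = 0.786 × 493.4 = 387.8 kmol; ν_D = −1, so ξ = 387.8/1 = 387.8 kmol.
Outlet amounts (n = n₀ + ν ξ):
  D: 493.4 − 1(387.8) = 105.6
  F: 1160 − 1(387.8) = 772.2
  E: 0 + 1(387.8) = 387.8

388 kmol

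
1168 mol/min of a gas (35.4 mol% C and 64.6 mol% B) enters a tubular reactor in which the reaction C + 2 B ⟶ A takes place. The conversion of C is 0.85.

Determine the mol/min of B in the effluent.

51.6 mol/min

C reacted = 0.85 × 413.5 = 351.5 mol/min; ν_C = −1, so ξ = 351.5/1 = 351.5 mol/min.
Outlet amounts (n = n₀ + ν ξ):
  C: 413.5 − 1(351.5) = 62.02
  B: 754.5 − 2(351.5) = 51.63
  A: 0 + 1(351.5) = 351.5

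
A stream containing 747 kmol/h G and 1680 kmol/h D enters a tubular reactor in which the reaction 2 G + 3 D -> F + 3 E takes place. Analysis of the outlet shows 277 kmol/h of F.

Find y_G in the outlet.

For F: n = n₀ + 1ξ → 277 = 0 + 1ξ, giving ξ = 277 kmol/h.
Outlet amounts (n = n₀ + ν ξ):
  G: 747 − 2(277) = 193
  D: 1680 − 3(277) = 849
  F: 0 + 1(277) = 277
  E: 0 + 3(277) = 831
Total out = 2150 kmol/h; y_G = 193 / 2150 = 0.08977.

0.0898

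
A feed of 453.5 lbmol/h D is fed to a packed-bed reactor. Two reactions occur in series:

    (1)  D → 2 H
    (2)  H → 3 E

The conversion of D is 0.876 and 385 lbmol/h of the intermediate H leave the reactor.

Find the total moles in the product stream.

1670 lbmol/h

Conversion of D: D consumed = 1ξ₁ = 0.876 × 453.5 → ξ₁ = 397.3 lbmol/h.
H balance: n_H = 0 + 2ξ₁ − 1ξ₂ = 385 → ξ₂ = (2·397.3 − 385)/1 = 409.5 lbmol/h.
Outlet amounts (n = n₀ + Σ ν·ξ):
  D: 453.5 − 1(397.3) = 56.23
  H: 0 + 2(397.3) − 1(409.5) = 385
  E: 0 + 3(409.5) = 1229
Total out = 56.23 + 385 + 1229 = 1670 lbmol/h.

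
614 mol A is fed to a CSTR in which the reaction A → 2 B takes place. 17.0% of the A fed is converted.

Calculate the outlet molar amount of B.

A reacted = 0.17 × 614 = 104.4 mol; ν_A = −1, so ξ = 104.4/1 = 104.4 mol.
Outlet amounts (n = n₀ + ν ξ):
  A: 614 − 1(104.4) = 509.6
  B: 0 + 2(104.4) = 208.8

209 mol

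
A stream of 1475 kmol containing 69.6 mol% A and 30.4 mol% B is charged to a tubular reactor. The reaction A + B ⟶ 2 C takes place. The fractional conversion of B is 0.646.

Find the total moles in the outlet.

B reacted = 0.646 × 448.4 = 289.7 kmol; ν_B = −1, so ξ = 289.7/1 = 289.7 kmol.
Outlet amounts (n = n₀ + ν ξ):
  A: 1027 − 1(289.7) = 736.9
  B: 448.4 − 1(289.7) = 158.7
  C: 0 + 2(289.7) = 579.3
Total out = 736.9 + 158.7 + 579.3 = 1475 kmol.

1470 kmol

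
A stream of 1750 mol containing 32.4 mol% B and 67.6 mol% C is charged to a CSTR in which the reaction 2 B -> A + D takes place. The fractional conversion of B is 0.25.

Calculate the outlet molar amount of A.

70.9 mol

B reacted = 0.25 × 567 = 141.8 mol; ν_B = −2, so ξ = 141.8/2 = 70.88 mol.
Outlet amounts (n = n₀ + ν ξ):
  B: 567 − 2(70.88) = 425.2
  A: 0 + 1(70.88) = 70.88
  D: 0 + 1(70.88) = 70.88
  C: 1183 (inert)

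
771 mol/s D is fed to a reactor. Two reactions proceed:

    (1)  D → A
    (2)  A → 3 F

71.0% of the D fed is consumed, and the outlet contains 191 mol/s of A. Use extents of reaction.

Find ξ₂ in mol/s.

Conversion of D: D consumed = 1ξ₁ = 0.71 × 771 → ξ₁ = 547.4 mol/s.
A balance: n_A = 0 + 1ξ₁ − 1ξ₂ = 191 → ξ₂ = (1·547.4 − 191)/1 = 356.4 mol/s.
Outlet amounts (n = n₀ + Σ ν·ξ):
  D: 771 − 1(547.4) = 223.6
  A: 0 + 1(547.4) − 1(356.4) = 191
  F: 0 + 3(356.4) = 1069

ξ₂ = 356 mol/s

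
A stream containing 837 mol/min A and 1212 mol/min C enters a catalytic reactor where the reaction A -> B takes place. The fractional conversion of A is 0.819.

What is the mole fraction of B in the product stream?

0.335

A reacted = 0.819 × 837 = 685.5 mol/min; ν_A = −1, so ξ = 685.5/1 = 685.5 mol/min.
Outlet amounts (n = n₀ + ν ξ):
  A: 837 − 1(685.5) = 151.5
  B: 0 + 1(685.5) = 685.5
  C: 1212 (inert)
Total out = 2049 mol/min; y_B = 685.5 / 2049 = 0.3346.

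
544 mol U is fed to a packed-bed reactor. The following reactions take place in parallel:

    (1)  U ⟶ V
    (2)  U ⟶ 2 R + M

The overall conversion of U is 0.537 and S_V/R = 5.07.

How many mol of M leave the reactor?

Conversion of U: U consumed = 0.537 × 544 = 292.1 mol = 1ξ₁ + 1ξ₂.
Selectivity: 1ξ₁ / (2ξ₂) = 5.07 → ξ₁ = 10.14 ξ₂.
Substitute: (1·10.14 + 1) ξ₂ = 292.1 → ξ₂ = 26.22 mol, ξ₁ = 265.9 mol.
Outlet amounts (n = n₀ + Σ ν·ξ):
  U: 544 − 1(265.9) − 1(26.22) = 251.9
  V: 0 + 1(265.9) = 265.9
  R: 0 + 2(26.22) = 52.45
  M: 0 + 1(26.22) = 26.22

26.2 mol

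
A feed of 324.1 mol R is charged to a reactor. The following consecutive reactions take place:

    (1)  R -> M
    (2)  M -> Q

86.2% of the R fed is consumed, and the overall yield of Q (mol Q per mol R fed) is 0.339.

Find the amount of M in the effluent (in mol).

Conversion of R: R consumed = 1ξ₁ = 0.862 × 324.1 → ξ₁ = 279.4 mol.
Yield of Q: 1ξ₂ / 324.1 = 0.339 → ξ₂ = 109.9 mol.
Outlet amounts (n = n₀ + Σ ν·ξ):
  R: 324.1 − 1(279.4) = 44.73
  M: 0 + 1(279.4) − 1(109.9) = 169.5
  Q: 0 + 1(109.9) = 109.9

170 mol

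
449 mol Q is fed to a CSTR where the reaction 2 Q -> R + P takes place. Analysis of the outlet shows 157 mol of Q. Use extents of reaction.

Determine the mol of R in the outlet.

For Q: n = n₀ − 2ξ → 157 = 449 − 2ξ, giving ξ = 146 mol.
Outlet amounts (n = n₀ + ν ξ):
  Q: 449 − 2(146) = 157
  R: 0 + 1(146) = 146
  P: 0 + 1(146) = 146

146 mol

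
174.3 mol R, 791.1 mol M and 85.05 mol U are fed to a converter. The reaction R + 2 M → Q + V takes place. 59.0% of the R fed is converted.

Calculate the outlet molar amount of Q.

103 mol

R reacted = 0.59 × 174.3 = 102.8 mol; ν_R = −1, so ξ = 102.8/1 = 102.8 mol.
Outlet amounts (n = n₀ + ν ξ):
  R: 174.3 − 1(102.8) = 71.46
  M: 791.1 − 2(102.8) = 585.4
  Q: 0 + 1(102.8) = 102.8
  V: 0 + 1(102.8) = 102.8
  U: 85.05 (inert)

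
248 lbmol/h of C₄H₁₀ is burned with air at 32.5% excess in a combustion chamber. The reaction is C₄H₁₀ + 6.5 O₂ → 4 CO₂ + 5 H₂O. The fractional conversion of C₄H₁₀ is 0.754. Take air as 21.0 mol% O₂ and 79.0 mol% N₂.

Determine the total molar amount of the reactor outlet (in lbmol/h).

Stoichiometric O₂ = 6.5 × 248 = 1612 lbmol/h; O₂ fed = 1612 × 1.325 = 2136 lbmol/h.
N₂ fed = 2136 × 79/21 = 8035 lbmol/h.
Fuel reacted = 0.754 × 248 → ξ = 187 lbmol/h.
Outlet (n = n₀ + ν ξ):
  C₄H₁₀: 248 − 1(187) = 61.01
  O₂: 2136 − 6.5(187) = 920.5
  N₂: 8035 (inert)
  CO₂: 0 + 4(187) = 748
  H₂O: 0 + 5(187) = 935
Total out = 61.01 + 920.5 + 8035 + 748 + 935 = 10700 lbmol/h.

10700 lbmol/h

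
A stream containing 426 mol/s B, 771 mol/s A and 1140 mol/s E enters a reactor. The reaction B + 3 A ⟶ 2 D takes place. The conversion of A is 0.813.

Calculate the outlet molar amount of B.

217 mol/s

A reacted = 0.813 × 771 = 626.8 mol/s; ν_A = −3, so ξ = 626.8/3 = 208.9 mol/s.
Outlet amounts (n = n₀ + ν ξ):
  B: 426 − 1(208.9) = 217.1
  A: 771 − 3(208.9) = 144.2
  D: 0 + 2(208.9) = 417.9
  E: 1140 (inert)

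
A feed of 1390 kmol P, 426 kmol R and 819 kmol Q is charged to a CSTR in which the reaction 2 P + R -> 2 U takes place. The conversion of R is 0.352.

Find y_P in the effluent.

0.439

R reacted = 0.352 × 426 = 150 kmol; ν_R = −1, so ξ = 150/1 = 150 kmol.
Outlet amounts (n = n₀ + ν ξ):
  P: 1390 − 2(150) = 1090
  R: 426 − 1(150) = 276
  U: 0 + 2(150) = 299.9
  Q: 819 (inert)
Total out = 2485 kmol; y_P = 1090 / 2485 = 0.4387.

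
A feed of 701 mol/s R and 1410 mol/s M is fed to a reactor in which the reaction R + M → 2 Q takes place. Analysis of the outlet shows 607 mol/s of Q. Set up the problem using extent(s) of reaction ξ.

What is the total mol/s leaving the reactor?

2110 mol/s

For Q: n = n₀ + 2ξ → 607 = 0 + 2ξ, giving ξ = 303.5 mol/s.
Outlet amounts (n = n₀ + ν ξ):
  R: 701 − 1(303.5) = 397.5
  M: 1410 − 1(303.5) = 1106
  Q: 0 + 2(303.5) = 607
Total out = 397.5 + 1106 + 607 = 2111 mol/s.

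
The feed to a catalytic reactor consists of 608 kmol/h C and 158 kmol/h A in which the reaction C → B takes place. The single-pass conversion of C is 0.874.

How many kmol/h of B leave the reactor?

531 kmol/h

C reacted = 0.874 × 608 = 531.4 kmol/h; ν_C = −1, so ξ = 531.4/1 = 531.4 kmol/h.
Outlet amounts (n = n₀ + ν ξ):
  C: 608 − 1(531.4) = 76.61
  B: 0 + 1(531.4) = 531.4
  A: 158 (inert)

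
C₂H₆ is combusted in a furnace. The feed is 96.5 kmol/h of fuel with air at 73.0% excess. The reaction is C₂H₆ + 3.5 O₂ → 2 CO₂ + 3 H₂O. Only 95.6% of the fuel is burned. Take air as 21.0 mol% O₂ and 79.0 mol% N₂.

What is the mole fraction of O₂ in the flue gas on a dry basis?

Stoichiometric O₂ = 3.5 × 96.5 = 337.8 kmol/h; O₂ fed = 337.8 × 1.730 = 584.3 kmol/h.
N₂ fed = 584.3 × 79/21 = 2198 kmol/h.
Fuel reacted = 0.956 × 96.5 → ξ = 92.25 kmol/h.
Outlet (n = n₀ + ν ξ):
  C₂H₆: 96.5 − 1(92.25) = 4.246
  O₂: 584.3 − 3.5(92.25) = 261.4
  N₂: 2198 (inert)
  CO₂: 0 + 2(92.25) = 184.5
  H₂O: 0 + 3(92.25) = 276.8
Dry total = 2648 kmol/h; y_O₂ (dry) = 261.4 / 2648 = 0.09871.

0.0987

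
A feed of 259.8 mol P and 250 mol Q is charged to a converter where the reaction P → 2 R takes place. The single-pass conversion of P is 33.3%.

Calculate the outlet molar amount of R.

P reacted = 0.333 × 259.8 = 86.51 mol; ν_P = −1, so ξ = 86.51/1 = 86.51 mol.
Outlet amounts (n = n₀ + ν ξ):
  P: 259.8 − 1(86.51) = 173.3
  R: 0 + 2(86.51) = 173
  Q: 250 (inert)

173 mol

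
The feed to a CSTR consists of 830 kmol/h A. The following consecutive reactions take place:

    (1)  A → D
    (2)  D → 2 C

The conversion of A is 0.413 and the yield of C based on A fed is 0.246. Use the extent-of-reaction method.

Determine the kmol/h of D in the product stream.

241 kmol/h

Conversion of A: A consumed = 1ξ₁ = 0.413 × 830 → ξ₁ = 342.8 kmol/h.
Yield of C: 2ξ₂ / 830 = 0.246 → ξ₂ = 102.1 kmol/h.
Outlet amounts (n = n₀ + Σ ν·ξ):
  A: 830 − 1(342.8) = 487.2
  D: 0 + 1(342.8) − 1(102.1) = 240.7
  C: 0 + 2(102.1) = 204.2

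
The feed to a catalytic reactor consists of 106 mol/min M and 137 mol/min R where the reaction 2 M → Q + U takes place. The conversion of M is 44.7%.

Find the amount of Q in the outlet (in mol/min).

M reacted = 0.447 × 106 = 47.38 mol/min; ν_M = −2, so ξ = 47.38/2 = 23.69 mol/min.
Outlet amounts (n = n₀ + ν ξ):
  M: 106 − 2(23.69) = 58.62
  Q: 0 + 1(23.69) = 23.69
  U: 0 + 1(23.69) = 23.69
  R: 137 (inert)

23.7 mol/min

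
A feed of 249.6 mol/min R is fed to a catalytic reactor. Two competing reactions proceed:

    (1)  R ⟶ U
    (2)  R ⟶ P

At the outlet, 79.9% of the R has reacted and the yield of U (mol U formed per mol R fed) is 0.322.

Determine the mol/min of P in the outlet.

Yield of U: 1ξ₁ / 249.6 = 0.322 → ξ₁ = 80.37 mol/min.
Conversion of R: 1ξ₁ + 1ξ₂ = 0.799 × 249.6 = 199.4 → ξ₂ = 119.1 mol/min.
Outlet amounts (n = n₀ + Σ ν·ξ):
  R: 249.6 − 1(80.37) − 1(119.1) = 50.17
  U: 0 + 1(80.37) = 80.37
  P: 0 + 1(119.1) = 119.1

119 mol/min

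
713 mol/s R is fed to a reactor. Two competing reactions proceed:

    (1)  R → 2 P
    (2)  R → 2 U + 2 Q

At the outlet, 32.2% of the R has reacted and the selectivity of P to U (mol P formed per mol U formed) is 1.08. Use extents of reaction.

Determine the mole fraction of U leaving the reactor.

0.19

Conversion of R: R consumed = 0.322 × 713 = 229.6 mol/s = 1ξ₁ + 1ξ₂.
Selectivity: 2ξ₁ / (2ξ₂) = 1.08 → ξ₁ = 1.08 ξ₂.
Substitute: (1·1.08 + 1) ξ₂ = 229.6 → ξ₂ = 110.4 mol/s, ξ₁ = 119.2 mol/s.
Outlet amounts (n = n₀ + Σ ν·ξ):
  R: 713 − 1(119.2) − 1(110.4) = 483.4
  P: 0 + 2(119.2) = 238.4
  U: 0 + 2(110.4) = 220.8
  Q: 0 + 2(110.4) = 220.8
Total out = 1163 mol/s; y_U = 220.8 / 1163 = 0.1898.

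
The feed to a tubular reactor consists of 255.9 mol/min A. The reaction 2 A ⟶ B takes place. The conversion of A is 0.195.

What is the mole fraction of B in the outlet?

0.108

A reacted = 0.195 × 255.9 = 49.9 mol/min; ν_A = −2, so ξ = 49.9/2 = 24.95 mol/min.
Outlet amounts (n = n₀ + ν ξ):
  A: 255.9 − 2(24.95) = 206
  B: 0 + 1(24.95) = 24.95
Total out = 230.9 mol/min; y_B = 24.95 / 230.9 = 0.108.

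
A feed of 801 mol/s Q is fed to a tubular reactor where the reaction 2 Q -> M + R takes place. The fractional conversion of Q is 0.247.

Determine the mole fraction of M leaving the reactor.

0.123

Q reacted = 0.247 × 801 = 197.8 mol/s; ν_Q = −2, so ξ = 197.8/2 = 98.92 mol/s.
Outlet amounts (n = n₀ + ν ξ):
  Q: 801 − 2(98.92) = 603.2
  M: 0 + 1(98.92) = 98.92
  R: 0 + 1(98.92) = 98.92
Total out = 801 mol/s; y_M = 98.92 / 801 = 0.1235.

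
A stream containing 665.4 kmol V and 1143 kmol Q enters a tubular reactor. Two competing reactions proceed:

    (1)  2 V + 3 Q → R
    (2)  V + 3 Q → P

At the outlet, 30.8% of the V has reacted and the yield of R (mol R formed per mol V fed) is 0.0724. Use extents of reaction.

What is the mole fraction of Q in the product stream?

0.522

Yield of R: 1ξ₁ / 665.4 = 0.0724 → ξ₁ = 48.17 kmol.
Conversion of V: 2ξ₁ + 1ξ₂ = 0.308 × 665.4 = 204.9 → ξ₂ = 108.6 kmol.
Outlet amounts (n = n₀ + Σ ν·ξ):
  V: 665.4 − 2(48.17) − 1(108.6) = 460.5
  Q: 1143 − 3(48.17) − 3(108.6) = 672.7
  R: 0 + 1(48.17) = 48.17
  P: 0 + 1(108.6) = 108.6
Total out = 1290 kmol; y_Q = 672.7 / 1290 = 0.5215.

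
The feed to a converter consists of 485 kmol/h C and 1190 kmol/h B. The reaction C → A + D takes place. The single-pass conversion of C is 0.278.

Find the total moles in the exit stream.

C reacted = 0.278 × 485 = 134.8 kmol/h; ν_C = −1, so ξ = 134.8/1 = 134.8 kmol/h.
Outlet amounts (n = n₀ + ν ξ):
  C: 485 − 1(134.8) = 350.2
  A: 0 + 1(134.8) = 134.8
  D: 0 + 1(134.8) = 134.8
  B: 1190 (inert)
Total out = 350.2 + 134.8 + 134.8 + 1190 = 1810 kmol/h.

1810 kmol/h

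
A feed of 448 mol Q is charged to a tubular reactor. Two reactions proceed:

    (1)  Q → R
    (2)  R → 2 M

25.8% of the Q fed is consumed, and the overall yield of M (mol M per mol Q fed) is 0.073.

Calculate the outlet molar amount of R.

Conversion of Q: Q consumed = 1ξ₁ = 0.258 × 448 → ξ₁ = 115.6 mol.
Yield of M: 2ξ₂ / 448 = 0.073 → ξ₂ = 16.35 mol.
Outlet amounts (n = n₀ + Σ ν·ξ):
  Q: 448 − 1(115.6) = 332.4
  R: 0 + 1(115.6) − 1(16.35) = 99.23
  M: 0 + 2(16.35) = 32.7

99.2 mol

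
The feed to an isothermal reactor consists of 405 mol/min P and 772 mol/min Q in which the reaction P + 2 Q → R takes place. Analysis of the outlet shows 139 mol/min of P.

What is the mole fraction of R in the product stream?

0.412

For P: n = n₀ − 1ξ → 139 = 405 − 1ξ, giving ξ = 266 mol/min.
Outlet amounts (n = n₀ + ν ξ):
  P: 405 − 1(266) = 139
  Q: 772 − 2(266) = 240
  R: 0 + 1(266) = 266
Total out = 645 mol/min; y_R = 266 / 645 = 0.4124.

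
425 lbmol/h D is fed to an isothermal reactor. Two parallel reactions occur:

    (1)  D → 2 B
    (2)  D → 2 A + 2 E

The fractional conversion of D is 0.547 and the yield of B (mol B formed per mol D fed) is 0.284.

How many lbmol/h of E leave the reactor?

344 lbmol/h

Yield of B: 2ξ₁ / 425 = 0.284 → ξ₁ = 60.35 lbmol/h.
Conversion of D: 1ξ₁ + 1ξ₂ = 0.547 × 425 = 232.5 → ξ₂ = 172.1 lbmol/h.
Outlet amounts (n = n₀ + Σ ν·ξ):
  D: 425 − 1(60.35) − 1(172.1) = 192.5
  B: 0 + 2(60.35) = 120.7
  A: 0 + 2(172.1) = 344.3
  E: 0 + 2(172.1) = 344.3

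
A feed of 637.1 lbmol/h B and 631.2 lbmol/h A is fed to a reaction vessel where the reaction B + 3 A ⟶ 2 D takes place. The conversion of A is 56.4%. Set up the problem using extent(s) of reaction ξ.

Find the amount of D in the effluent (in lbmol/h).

237 lbmol/h

A reacted = 0.564 × 631.2 = 356 lbmol/h; ν_A = −3, so ξ = 356/3 = 118.7 lbmol/h.
Outlet amounts (n = n₀ + ν ξ):
  B: 637.1 − 1(118.7) = 518.4
  A: 631.2 − 3(118.7) = 275.2
  D: 0 + 2(118.7) = 237.3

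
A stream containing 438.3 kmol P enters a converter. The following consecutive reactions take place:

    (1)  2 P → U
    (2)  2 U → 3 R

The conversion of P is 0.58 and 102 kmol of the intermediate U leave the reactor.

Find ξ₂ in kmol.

ξ₂ = 12.6 kmol

Conversion of P: P consumed = 2ξ₁ = 0.58 × 438.3 → ξ₁ = 127.1 kmol.
U balance: n_U = 0 + 1ξ₁ − 2ξ₂ = 102 → ξ₂ = (1·127.1 − 102)/2 = 12.55 kmol.
Outlet amounts (n = n₀ + Σ ν·ξ):
  P: 438.3 − 2(127.1) = 184.1
  U: 0 + 1(127.1) − 2(12.55) = 102
  R: 0 + 3(12.55) = 37.66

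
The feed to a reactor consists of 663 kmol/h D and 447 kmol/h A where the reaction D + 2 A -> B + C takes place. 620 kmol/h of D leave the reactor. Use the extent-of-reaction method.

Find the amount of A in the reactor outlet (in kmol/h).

361 kmol/h

For D: n = n₀ − 1ξ → 620 = 663 − 1ξ, giving ξ = 43 kmol/h.
Outlet amounts (n = n₀ + ν ξ):
  D: 663 − 1(43) = 620
  A: 447 − 2(43) = 361
  B: 0 + 1(43) = 43
  C: 0 + 1(43) = 43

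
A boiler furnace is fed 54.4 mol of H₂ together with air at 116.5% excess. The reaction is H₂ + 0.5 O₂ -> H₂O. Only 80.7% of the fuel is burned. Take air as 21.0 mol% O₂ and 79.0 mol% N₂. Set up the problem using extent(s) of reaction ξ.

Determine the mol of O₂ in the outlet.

36.9 mol

Stoichiometric O₂ = 0.5 × 54.4 = 27.2 mol; O₂ fed = 27.2 × 2.165 = 58.89 mol.
N₂ fed = 58.89 × 79/21 = 221.5 mol.
Fuel reacted = 0.807 × 54.4 → ξ = 43.9 mol.
Outlet (n = n₀ + ν ξ):
  H₂: 54.4 − 1(43.9) = 10.5
  O₂: 58.89 − 0.5(43.9) = 36.94
  N₂: 221.5 (inert)
  H₂O: 0 + 1(43.9) = 43.9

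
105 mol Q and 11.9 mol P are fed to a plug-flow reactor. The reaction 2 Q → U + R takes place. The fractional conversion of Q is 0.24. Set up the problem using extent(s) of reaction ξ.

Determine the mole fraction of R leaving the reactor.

0.108

Q reacted = 0.24 × 105 = 25.2 mol; ν_Q = −2, so ξ = 25.2/2 = 12.6 mol.
Outlet amounts (n = n₀ + ν ξ):
  Q: 105 − 2(12.6) = 79.8
  U: 0 + 1(12.6) = 12.6
  R: 0 + 1(12.6) = 12.6
  P: 11.9 (inert)
Total out = 116.9 mol; y_R = 12.6 / 116.9 = 0.1078.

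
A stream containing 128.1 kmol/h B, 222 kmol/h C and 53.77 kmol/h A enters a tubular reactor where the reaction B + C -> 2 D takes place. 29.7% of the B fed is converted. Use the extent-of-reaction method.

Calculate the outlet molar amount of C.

184 kmol/h

B reacted = 0.297 × 128.1 = 38.05 kmol/h; ν_B = −1, so ξ = 38.05/1 = 38.05 kmol/h.
Outlet amounts (n = n₀ + ν ξ):
  B: 128.1 − 1(38.05) = 90.05
  C: 222 − 1(38.05) = 184
  D: 0 + 2(38.05) = 76.09
  A: 53.77 (inert)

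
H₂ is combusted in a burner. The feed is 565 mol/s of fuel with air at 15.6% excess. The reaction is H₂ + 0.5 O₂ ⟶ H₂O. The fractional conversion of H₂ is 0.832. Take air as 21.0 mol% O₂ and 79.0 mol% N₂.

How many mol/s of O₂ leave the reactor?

Stoichiometric O₂ = 0.5 × 565 = 282.5 mol/s; O₂ fed = 282.5 × 1.156 = 326.6 mol/s.
N₂ fed = 326.6 × 79/21 = 1229 mol/s.
Fuel reacted = 0.832 × 565 → ξ = 470.1 mol/s.
Outlet (n = n₀ + ν ξ):
  H₂: 565 − 1(470.1) = 94.92
  O₂: 326.6 − 0.5(470.1) = 91.53
  N₂: 1229 (inert)
  H₂O: 0 + 1(470.1) = 470.1

91.5 mol/s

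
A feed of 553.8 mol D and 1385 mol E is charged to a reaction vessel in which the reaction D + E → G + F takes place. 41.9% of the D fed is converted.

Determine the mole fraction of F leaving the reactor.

0.12

D reacted = 0.419 × 553.8 = 232 mol; ν_D = −1, so ξ = 232/1 = 232 mol.
Outlet amounts (n = n₀ + ν ξ):
  D: 553.8 − 1(232) = 321.8
  E: 1385 − 1(232) = 1153
  G: 0 + 1(232) = 232
  F: 0 + 1(232) = 232
Total out = 1939 mol; y_F = 232 / 1939 = 0.1197.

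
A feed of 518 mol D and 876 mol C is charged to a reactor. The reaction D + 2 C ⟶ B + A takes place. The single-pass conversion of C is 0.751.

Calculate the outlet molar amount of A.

C reacted = 0.751 × 876 = 657.9 mol; ν_C = −2, so ξ = 657.9/2 = 328.9 mol.
Outlet amounts (n = n₀ + ν ξ):
  D: 518 − 1(328.9) = 189.1
  C: 876 − 2(328.9) = 218.1
  B: 0 + 1(328.9) = 328.9
  A: 0 + 1(328.9) = 328.9

329 mol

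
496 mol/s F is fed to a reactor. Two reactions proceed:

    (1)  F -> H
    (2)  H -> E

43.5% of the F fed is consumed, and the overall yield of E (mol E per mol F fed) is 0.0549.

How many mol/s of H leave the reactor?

189 mol/s

Conversion of F: F consumed = 1ξ₁ = 0.435 × 496 → ξ₁ = 215.8 mol/s.
Yield of E: 1ξ₂ / 496 = 0.0549 → ξ₂ = 27.23 mol/s.
Outlet amounts (n = n₀ + Σ ν·ξ):
  F: 496 − 1(215.8) = 280.2
  H: 0 + 1(215.8) − 1(27.23) = 188.5
  E: 0 + 1(27.23) = 27.23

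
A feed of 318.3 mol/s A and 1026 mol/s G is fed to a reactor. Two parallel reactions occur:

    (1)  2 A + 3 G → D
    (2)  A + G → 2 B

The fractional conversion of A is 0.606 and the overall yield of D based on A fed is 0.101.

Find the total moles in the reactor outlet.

1220 mol/s

Yield of D: 1ξ₁ / 318.3 = 0.101 → ξ₁ = 32.15 mol/s.
Conversion of A: 2ξ₁ + 1ξ₂ = 0.606 × 318.3 = 192.9 → ξ₂ = 128.6 mol/s.
Outlet amounts (n = n₀ + Σ ν·ξ):
  A: 318.3 − 2(32.15) − 1(128.6) = 125.4
  G: 1026 − 3(32.15) − 1(128.6) = 801
  D: 0 + 1(32.15) = 32.15
  B: 0 + 2(128.6) = 257.2
Total out = 125.4 + 801 + 32.15 + 257.2 = 1216 mol/s.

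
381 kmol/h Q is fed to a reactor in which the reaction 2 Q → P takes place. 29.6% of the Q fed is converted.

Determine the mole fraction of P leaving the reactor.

Q reacted = 0.296 × 381 = 112.8 kmol/h; ν_Q = −2, so ξ = 112.8/2 = 56.39 kmol/h.
Outlet amounts (n = n₀ + ν ξ):
  Q: 381 − 2(56.39) = 268.2
  P: 0 + 1(56.39) = 56.39
Total out = 324.6 kmol/h; y_P = 56.39 / 324.6 = 0.1737.

0.174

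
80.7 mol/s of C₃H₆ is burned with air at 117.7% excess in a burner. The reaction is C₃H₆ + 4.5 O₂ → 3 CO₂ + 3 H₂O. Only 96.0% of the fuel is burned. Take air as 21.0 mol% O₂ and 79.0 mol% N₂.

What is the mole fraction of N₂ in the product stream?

Stoichiometric O₂ = 4.5 × 80.7 = 363.2 mol/s; O₂ fed = 363.2 × 2.177 = 790.6 mol/s.
N₂ fed = 790.6 × 79/21 = 2974 mol/s.
Fuel reacted = 0.96 × 80.7 → ξ = 77.47 mol/s.
Outlet (n = n₀ + ν ξ):
  C₃H₆: 80.7 − 1(77.47) = 3.228
  O₂: 790.6 − 4.5(77.47) = 442
  N₂: 2974 (inert)
  CO₂: 0 + 3(77.47) = 232.4
  H₂O: 0 + 3(77.47) = 232.4
Total out = 3884 mol/s; y_N₂ = 2974 / 3884 = 0.7657.

0.766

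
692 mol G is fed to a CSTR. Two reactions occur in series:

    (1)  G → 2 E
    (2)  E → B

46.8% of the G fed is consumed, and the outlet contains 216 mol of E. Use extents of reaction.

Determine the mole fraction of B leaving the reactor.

Conversion of G: G consumed = 1ξ₁ = 0.468 × 692 → ξ₁ = 323.9 mol.
E balance: n_E = 0 + 2ξ₁ − 1ξ₂ = 216 → ξ₂ = (2·323.9 − 216)/1 = 431.7 mol.
Outlet amounts (n = n₀ + Σ ν·ξ):
  G: 692 − 1(323.9) = 368.1
  E: 0 + 2(323.9) − 1(431.7) = 216
  B: 0 + 1(431.7) = 431.7
Total out = 1016 mol; y_B = 431.7 / 1016 = 0.425.

0.425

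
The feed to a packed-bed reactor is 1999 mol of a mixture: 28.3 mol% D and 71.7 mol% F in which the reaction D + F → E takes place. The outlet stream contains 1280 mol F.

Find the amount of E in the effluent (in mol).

For F: n = n₀ − 1ξ → 1280 = 1433 − 1ξ, giving ξ = 153.3 mol.
Outlet amounts (n = n₀ + ν ξ):
  D: 565.7 − 1(153.3) = 412.4
  F: 1433 − 1(153.3) = 1280
  E: 0 + 1(153.3) = 153.3

153 mol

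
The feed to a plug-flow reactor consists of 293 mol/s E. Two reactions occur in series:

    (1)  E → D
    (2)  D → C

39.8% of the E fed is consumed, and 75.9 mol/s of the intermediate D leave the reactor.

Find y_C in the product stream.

Conversion of E: E consumed = 1ξ₁ = 0.398 × 293 → ξ₁ = 116.6 mol/s.
D balance: n_D = 0 + 1ξ₁ − 1ξ₂ = 75.9 → ξ₂ = (1·116.6 − 75.9)/1 = 40.71 mol/s.
Outlet amounts (n = n₀ + Σ ν·ξ):
  E: 293 − 1(116.6) = 176.4
  D: 0 + 1(116.6) − 1(40.71) = 75.9
  C: 0 + 1(40.71) = 40.71
Total out = 293 mol/s; y_C = 40.71 / 293 = 0.139.

0.139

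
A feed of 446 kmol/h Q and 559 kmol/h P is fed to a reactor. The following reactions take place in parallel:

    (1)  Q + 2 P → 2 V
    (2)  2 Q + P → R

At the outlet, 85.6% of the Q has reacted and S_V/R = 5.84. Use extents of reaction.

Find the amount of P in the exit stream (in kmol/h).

28.2 kmol/h

Conversion of Q: Q consumed = 0.856 × 446 = 381.8 kmol/h = 1ξ₁ + 2ξ₂.
Selectivity: 2ξ₁ / (1ξ₂) = 5.84 → ξ₁ = 2.92 ξ₂.
Substitute: (1·2.92 + 2) ξ₂ = 381.8 → ξ₂ = 77.6 kmol/h, ξ₁ = 226.6 kmol/h.
Outlet amounts (n = n₀ + Σ ν·ξ):
  Q: 446 − 1(226.6) − 2(77.6) = 64.22
  P: 559 − 2(226.6) − 1(77.6) = 28.24
  V: 0 + 2(226.6) = 453.2
  R: 0 + 1(77.6) = 77.6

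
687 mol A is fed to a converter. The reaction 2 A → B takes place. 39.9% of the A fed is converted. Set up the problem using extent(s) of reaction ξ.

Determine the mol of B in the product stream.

A reacted = 0.399 × 687 = 274.1 mol; ν_A = −2, so ξ = 274.1/2 = 137.1 mol.
Outlet amounts (n = n₀ + ν ξ):
  A: 687 − 2(137.1) = 412.9
  B: 0 + 1(137.1) = 137.1

137 mol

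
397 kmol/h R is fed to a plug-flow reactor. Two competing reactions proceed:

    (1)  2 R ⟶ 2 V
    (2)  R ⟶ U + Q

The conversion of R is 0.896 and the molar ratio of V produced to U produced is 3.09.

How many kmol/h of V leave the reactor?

Conversion of R: R consumed = 0.896 × 397 = 355.7 kmol/h = 2ξ₁ + 1ξ₂.
Selectivity: 2ξ₁ / (1ξ₂) = 3.09 → ξ₁ = 1.545 ξ₂.
Substitute: (2·1.545 + 1) ξ₂ = 355.7 → ξ₂ = 86.97 kmol/h, ξ₁ = 134.4 kmol/h.
Outlet amounts (n = n₀ + Σ ν·ξ):
  R: 397 − 2(134.4) − 1(86.97) = 41.29
  V: 0 + 2(134.4) = 268.7
  U: 0 + 1(86.97) = 86.97
  Q: 0 + 1(86.97) = 86.97

269 kmol/h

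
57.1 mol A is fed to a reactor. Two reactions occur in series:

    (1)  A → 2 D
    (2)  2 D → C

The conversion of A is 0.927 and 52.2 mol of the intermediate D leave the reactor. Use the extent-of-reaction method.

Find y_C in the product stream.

Conversion of A: A consumed = 1ξ₁ = 0.927 × 57.1 → ξ₁ = 52.93 mol.
D balance: n_D = 0 + 2ξ₁ − 2ξ₂ = 52.2 → ξ₂ = (2·52.93 − 52.2)/2 = 26.83 mol.
Outlet amounts (n = n₀ + Σ ν·ξ):
  A: 57.1 − 1(52.93) = 4.168
  D: 0 + 2(52.93) − 2(26.83) = 52.2
  C: 0 + 1(26.83) = 26.83
Total out = 83.2 mol; y_C = 26.83 / 83.2 = 0.3225.

0.322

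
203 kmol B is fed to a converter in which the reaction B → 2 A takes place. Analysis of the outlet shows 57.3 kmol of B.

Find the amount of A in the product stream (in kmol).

For B: n = n₀ − 1ξ → 57.3 = 203 − 1ξ, giving ξ = 145.7 kmol.
Outlet amounts (n = n₀ + ν ξ):
  B: 203 − 1(145.7) = 57.3
  A: 0 + 2(145.7) = 291.4

291 kmol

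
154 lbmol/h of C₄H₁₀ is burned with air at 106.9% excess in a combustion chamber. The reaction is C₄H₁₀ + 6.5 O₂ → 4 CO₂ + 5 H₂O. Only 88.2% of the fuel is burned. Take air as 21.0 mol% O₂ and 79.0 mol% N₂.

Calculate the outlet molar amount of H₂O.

679 lbmol/h

Stoichiometric O₂ = 6.5 × 154 = 1001 lbmol/h; O₂ fed = 1001 × 2.069 = 2071 lbmol/h.
N₂ fed = 2071 × 79/21 = 7791 lbmol/h.
Fuel reacted = 0.882 × 154 → ξ = 135.8 lbmol/h.
Outlet (n = n₀ + ν ξ):
  C₄H₁₀: 154 − 1(135.8) = 18.17
  O₂: 2071 − 6.5(135.8) = 1188
  N₂: 7791 (inert)
  CO₂: 0 + 4(135.8) = 543.3
  H₂O: 0 + 5(135.8) = 679.1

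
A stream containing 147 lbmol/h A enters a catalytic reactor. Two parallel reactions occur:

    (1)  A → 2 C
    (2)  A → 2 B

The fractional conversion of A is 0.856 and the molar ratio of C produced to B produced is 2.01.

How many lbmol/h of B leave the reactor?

Conversion of A: A consumed = 0.856 × 147 = 125.8 lbmol/h = 1ξ₁ + 1ξ₂.
Selectivity: 2ξ₁ / (2ξ₂) = 2.01 → ξ₁ = 2.01 ξ₂.
Substitute: (1·2.01 + 1) ξ₂ = 125.8 → ξ₂ = 41.8 lbmol/h, ξ₁ = 84.03 lbmol/h.
Outlet amounts (n = n₀ + Σ ν·ξ):
  A: 147 − 1(84.03) − 1(41.8) = 21.17
  C: 0 + 2(84.03) = 168.1
  B: 0 + 2(41.8) = 83.61

83.6 lbmol/h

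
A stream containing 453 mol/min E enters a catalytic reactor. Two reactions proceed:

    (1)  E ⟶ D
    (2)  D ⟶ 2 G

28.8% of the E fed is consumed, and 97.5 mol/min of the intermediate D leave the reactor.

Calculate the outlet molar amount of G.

65.9 mol/min

Conversion of E: E consumed = 1ξ₁ = 0.288 × 453 → ξ₁ = 130.5 mol/min.
D balance: n_D = 0 + 1ξ₁ − 1ξ₂ = 97.5 → ξ₂ = (1·130.5 − 97.5)/1 = 32.96 mol/min.
Outlet amounts (n = n₀ + Σ ν·ξ):
  E: 453 − 1(130.5) = 322.5
  D: 0 + 1(130.5) − 1(32.96) = 97.5
  G: 0 + 2(32.96) = 65.93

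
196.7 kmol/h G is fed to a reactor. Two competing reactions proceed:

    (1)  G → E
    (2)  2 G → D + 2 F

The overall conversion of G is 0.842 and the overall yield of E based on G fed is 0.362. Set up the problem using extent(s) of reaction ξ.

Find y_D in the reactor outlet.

0.194

Yield of E: 1ξ₁ / 196.7 = 0.362 → ξ₁ = 71.21 kmol/h.
Conversion of G: 1ξ₁ + 2ξ₂ = 0.842 × 196.7 = 165.6 → ξ₂ = 47.21 kmol/h.
Outlet amounts (n = n₀ + Σ ν·ξ):
  G: 196.7 − 1(71.21) − 2(47.21) = 31.08
  E: 0 + 1(71.21) = 71.21
  D: 0 + 1(47.21) = 47.21
  F: 0 + 2(47.21) = 94.42
Total out = 243.9 kmol/h; y_D = 47.21 / 243.9 = 0.1935.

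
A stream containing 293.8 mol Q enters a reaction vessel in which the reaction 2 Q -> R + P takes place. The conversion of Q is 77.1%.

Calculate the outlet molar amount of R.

Q reacted = 0.771 × 293.8 = 226.5 mol; ν_Q = −2, so ξ = 226.5/2 = 113.3 mol.
Outlet amounts (n = n₀ + ν ξ):
  Q: 293.8 − 2(113.3) = 67.28
  R: 0 + 1(113.3) = 113.3
  P: 0 + 1(113.3) = 113.3

113 mol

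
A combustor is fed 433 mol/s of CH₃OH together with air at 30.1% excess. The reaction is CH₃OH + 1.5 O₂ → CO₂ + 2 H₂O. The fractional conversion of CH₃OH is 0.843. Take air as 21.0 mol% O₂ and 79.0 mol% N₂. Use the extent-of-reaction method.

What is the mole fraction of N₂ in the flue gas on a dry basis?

Stoichiometric O₂ = 1.5 × 433 = 649.5 mol/s; O₂ fed = 649.5 × 1.301 = 845 mol/s.
N₂ fed = 845 × 79/21 = 3179 mol/s.
Fuel reacted = 0.843 × 433 → ξ = 365 mol/s.
Outlet (n = n₀ + ν ξ):
  CH₃OH: 433 − 1(365) = 67.98
  O₂: 845 − 1.5(365) = 297.5
  N₂: 3179 (inert)
  CO₂: 0 + 1(365) = 365
  H₂O: 0 + 2(365) = 730
Dry total = 3909 mol/s; y_N₂ (dry) = 3179 / 3909 = 0.8131.

0.813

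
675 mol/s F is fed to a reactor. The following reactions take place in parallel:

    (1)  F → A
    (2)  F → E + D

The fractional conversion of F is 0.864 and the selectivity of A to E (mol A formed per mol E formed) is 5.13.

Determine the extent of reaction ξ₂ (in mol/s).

ξ₂ = 95.1 mol/s

Conversion of F: F consumed = 0.864 × 675 = 583.2 mol/s = 1ξ₁ + 1ξ₂.
Selectivity: 1ξ₁ / (1ξ₂) = 5.13 → ξ₁ = 5.13 ξ₂.
Substitute: (1·5.13 + 1) ξ₂ = 583.2 → ξ₂ = 95.14 mol/s, ξ₁ = 488.1 mol/s.
Outlet amounts (n = n₀ + Σ ν·ξ):
  F: 675 − 1(488.1) − 1(95.14) = 91.8
  A: 0 + 1(488.1) = 488.1
  E: 0 + 1(95.14) = 95.14
  D: 0 + 1(95.14) = 95.14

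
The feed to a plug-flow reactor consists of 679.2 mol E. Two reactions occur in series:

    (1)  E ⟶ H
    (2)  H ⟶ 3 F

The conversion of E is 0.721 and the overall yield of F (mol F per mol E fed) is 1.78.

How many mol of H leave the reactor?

86.7 mol

Conversion of E: E consumed = 1ξ₁ = 0.721 × 679.2 → ξ₁ = 489.7 mol.
Yield of F: 3ξ₂ / 679.2 = 1.78 → ξ₂ = 403 mol.
Outlet amounts (n = n₀ + Σ ν·ξ):
  E: 679.2 − 1(489.7) = 189.5
  H: 0 + 1(489.7) − 1(403) = 86.71
  F: 0 + 3(403) = 1209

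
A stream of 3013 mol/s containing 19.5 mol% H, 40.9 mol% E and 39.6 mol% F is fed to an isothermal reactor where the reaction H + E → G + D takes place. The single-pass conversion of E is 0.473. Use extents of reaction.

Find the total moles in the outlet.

3010 mol/s

E reacted = 0.473 × 1232 = 582.9 mol/s; ν_E = −1, so ξ = 582.9/1 = 582.9 mol/s.
Outlet amounts (n = n₀ + ν ξ):
  H: 587.5 − 1(582.9) = 4.649
  E: 1232 − 1(582.9) = 649.4
  G: 0 + 1(582.9) = 582.9
  D: 0 + 1(582.9) = 582.9
  F: 1193 (inert)
Total out = 4.649 + 649.4 + 582.9 + 582.9 + 1193 = 3013 mol/s.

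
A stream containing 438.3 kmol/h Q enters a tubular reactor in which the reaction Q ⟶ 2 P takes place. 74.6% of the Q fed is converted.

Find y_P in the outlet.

Q reacted = 0.746 × 438.3 = 327 kmol/h; ν_Q = −1, so ξ = 327/1 = 327 kmol/h.
Outlet amounts (n = n₀ + ν ξ):
  Q: 438.3 − 1(327) = 111.3
  P: 0 + 2(327) = 653.9
Total out = 765.3 kmol/h; y_P = 653.9 / 765.3 = 0.8545.

0.855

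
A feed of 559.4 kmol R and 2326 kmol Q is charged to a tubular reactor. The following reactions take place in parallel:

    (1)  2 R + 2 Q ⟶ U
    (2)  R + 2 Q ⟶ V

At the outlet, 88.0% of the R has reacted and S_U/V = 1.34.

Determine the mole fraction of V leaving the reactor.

Conversion of R: R consumed = 0.88 × 559.4 = 492.3 kmol = 2ξ₁ + 1ξ₂.
Selectivity: 1ξ₁ / (1ξ₂) = 1.34 → ξ₁ = 1.34 ξ₂.
Substitute: (2·1.34 + 1) ξ₂ = 492.3 → ξ₂ = 133.8 kmol, ξ₁ = 179.3 kmol.
Outlet amounts (n = n₀ + Σ ν·ξ):
  R: 559.4 − 2(179.3) − 1(133.8) = 67.13
  Q: 2326 − 2(179.3) − 2(133.8) = 1700
  U: 0 + 1(179.3) = 179.3
  V: 0 + 1(133.8) = 133.8
Total out = 2080 kmol; y_V = 133.8 / 2080 = 0.06431.

0.0643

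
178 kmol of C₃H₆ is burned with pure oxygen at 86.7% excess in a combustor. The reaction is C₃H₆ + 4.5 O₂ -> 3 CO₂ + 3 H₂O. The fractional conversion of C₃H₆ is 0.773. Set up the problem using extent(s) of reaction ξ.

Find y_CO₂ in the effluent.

Stoichiometric O₂ = 4.5 × 178 = 801 kmol; O₂ fed = 801 × 1.867 = 1495 kmol.
Fuel reacted = 0.773 × 178 → ξ = 137.6 kmol.
Outlet (n = n₀ + ν ξ):
  C₃H₆: 178 − 1(137.6) = 40.41
  O₂: 1495 − 4.5(137.6) = 876.3
  CO₂: 0 + 3(137.6) = 412.8
  H₂O: 0 + 3(137.6) = 412.8
Total out = 1742 kmol; y_CO₂ = 412.8 / 1742 = 0.2369.

0.237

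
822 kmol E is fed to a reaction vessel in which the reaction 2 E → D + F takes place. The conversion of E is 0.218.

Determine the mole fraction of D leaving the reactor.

0.109

E reacted = 0.218 × 822 = 179.2 kmol; ν_E = −2, so ξ = 179.2/2 = 89.6 kmol.
Outlet amounts (n = n₀ + ν ξ):
  E: 822 − 2(89.6) = 642.8
  D: 0 + 1(89.6) = 89.6
  F: 0 + 1(89.6) = 89.6
Total out = 822 kmol; y_D = 89.6 / 822 = 0.109.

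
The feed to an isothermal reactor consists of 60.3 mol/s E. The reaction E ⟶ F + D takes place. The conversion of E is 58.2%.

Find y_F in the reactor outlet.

E reacted = 0.582 × 60.3 = 35.09 mol/s; ν_E = −1, so ξ = 35.09/1 = 35.09 mol/s.
Outlet amounts (n = n₀ + ν ξ):
  E: 60.3 − 1(35.09) = 25.21
  F: 0 + 1(35.09) = 35.09
  D: 0 + 1(35.09) = 35.09
Total out = 95.39 mol/s; y_F = 35.09 / 95.39 = 0.3679.

0.368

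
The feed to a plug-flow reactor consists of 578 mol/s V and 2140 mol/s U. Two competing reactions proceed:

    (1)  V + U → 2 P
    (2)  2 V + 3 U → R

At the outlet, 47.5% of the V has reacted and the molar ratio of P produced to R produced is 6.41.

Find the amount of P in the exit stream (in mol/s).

Conversion of V: V consumed = 0.475 × 578 = 274.6 mol/s = 1ξ₁ + 2ξ₂.
Selectivity: 2ξ₁ / (1ξ₂) = 6.41 → ξ₁ = 3.205 ξ₂.
Substitute: (1·3.205 + 2) ξ₂ = 274.6 → ξ₂ = 52.75 mol/s, ξ₁ = 169.1 mol/s.
Outlet amounts (n = n₀ + Σ ν·ξ):
  V: 578 − 1(169.1) − 2(52.75) = 303.4
  U: 2140 − 1(169.1) − 3(52.75) = 1813
  P: 0 + 2(169.1) = 338.1
  R: 0 + 1(52.75) = 52.75

338 mol/s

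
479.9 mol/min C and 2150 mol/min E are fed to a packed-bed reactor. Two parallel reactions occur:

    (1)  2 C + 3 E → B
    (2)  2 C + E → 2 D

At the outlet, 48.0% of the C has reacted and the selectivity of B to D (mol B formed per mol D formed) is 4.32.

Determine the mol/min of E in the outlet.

1830 mol/min

Conversion of C: C consumed = 0.48 × 479.9 = 230.4 mol/min = 2ξ₁ + 2ξ₂.
Selectivity: 1ξ₁ / (2ξ₂) = 4.32 → ξ₁ = 8.64 ξ₂.
Substitute: (2·8.64 + 2) ξ₂ = 230.4 → ξ₂ = 11.95 mol/min, ξ₁ = 103.2 mol/min.
Outlet amounts (n = n₀ + Σ ν·ξ):
  C: 479.9 − 2(103.2) − 2(11.95) = 249.5
  E: 2150 − 3(103.2) − 1(11.95) = 1828
  B: 0 + 1(103.2) = 103.2
  D: 0 + 2(11.95) = 23.9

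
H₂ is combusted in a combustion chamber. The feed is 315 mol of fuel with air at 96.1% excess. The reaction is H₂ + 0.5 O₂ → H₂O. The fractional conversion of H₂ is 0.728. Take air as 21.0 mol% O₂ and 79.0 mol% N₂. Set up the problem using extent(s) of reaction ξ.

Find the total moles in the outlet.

Stoichiometric O₂ = 0.5 × 315 = 157.5 mol; O₂ fed = 157.5 × 1.961 = 308.9 mol.
N₂ fed = 308.9 × 79/21 = 1162 mol.
Fuel reacted = 0.728 × 315 → ξ = 229.3 mol.
Outlet (n = n₀ + ν ξ):
  H₂: 315 − 1(229.3) = 85.68
  O₂: 308.9 − 0.5(229.3) = 194.2
  N₂: 1162 (inert)
  H₂O: 0 + 1(229.3) = 229.3
Total out = 85.68 + 194.2 + 1162 + 229.3 = 1671 mol.

1670 mol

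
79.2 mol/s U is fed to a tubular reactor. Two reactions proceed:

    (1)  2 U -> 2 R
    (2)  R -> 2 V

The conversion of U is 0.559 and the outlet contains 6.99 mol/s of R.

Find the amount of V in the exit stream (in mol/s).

74.6 mol/s

Conversion of U: U consumed = 2ξ₁ = 0.559 × 79.2 → ξ₁ = 22.14 mol/s.
R balance: n_R = 0 + 2ξ₁ − 1ξ₂ = 6.99 → ξ₂ = (2·22.14 − 6.99)/1 = 37.28 mol/s.
Outlet amounts (n = n₀ + Σ ν·ξ):
  U: 79.2 − 2(22.14) = 34.93
  R: 0 + 2(22.14) − 1(37.28) = 6.99
  V: 0 + 2(37.28) = 74.57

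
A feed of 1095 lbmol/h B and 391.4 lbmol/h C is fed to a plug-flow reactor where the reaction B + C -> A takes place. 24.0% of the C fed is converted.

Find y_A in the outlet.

C reacted = 0.24 × 391.4 = 93.94 lbmol/h; ν_C = −1, so ξ = 93.94/1 = 93.94 lbmol/h.
Outlet amounts (n = n₀ + ν ξ):
  B: 1095 − 1(93.94) = 1001
  C: 391.4 − 1(93.94) = 297.5
  A: 0 + 1(93.94) = 93.94
Total out = 1392 lbmol/h; y_A = 93.94 / 1392 = 0.06746.

0.0675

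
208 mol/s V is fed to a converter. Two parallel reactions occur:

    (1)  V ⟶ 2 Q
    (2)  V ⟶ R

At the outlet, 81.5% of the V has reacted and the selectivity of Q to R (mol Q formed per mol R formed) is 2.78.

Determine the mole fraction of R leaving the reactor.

0.231

Conversion of V: V consumed = 0.815 × 208 = 169.5 mol/s = 1ξ₁ + 1ξ₂.
Selectivity: 2ξ₁ / (1ξ₂) = 2.78 → ξ₁ = 1.39 ξ₂.
Substitute: (1·1.39 + 1) ξ₂ = 169.5 → ξ₂ = 70.93 mol/s, ξ₁ = 98.59 mol/s.
Outlet amounts (n = n₀ + Σ ν·ξ):
  V: 208 − 1(98.59) − 1(70.93) = 38.48
  Q: 0 + 2(98.59) = 197.2
  R: 0 + 1(70.93) = 70.93
Total out = 306.6 mol/s; y_R = 70.93 / 306.6 = 0.2313.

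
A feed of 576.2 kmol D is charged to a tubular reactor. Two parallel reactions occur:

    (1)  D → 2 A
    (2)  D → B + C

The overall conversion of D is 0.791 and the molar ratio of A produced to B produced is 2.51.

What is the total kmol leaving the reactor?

Conversion of D: D consumed = 0.791 × 576.2 = 455.8 kmol = 1ξ₁ + 1ξ₂.
Selectivity: 2ξ₁ / (1ξ₂) = 2.51 → ξ₁ = 1.255 ξ₂.
Substitute: (1·1.255 + 1) ξ₂ = 455.8 → ξ₂ = 202.1 kmol, ξ₁ = 253.7 kmol.
Outlet amounts (n = n₀ + Σ ν·ξ):
  D: 576.2 − 1(253.7) − 1(202.1) = 120.4
  A: 0 + 2(253.7) = 507.3
  B: 0 + 1(202.1) = 202.1
  C: 0 + 1(202.1) = 202.1
Total out = 120.4 + 507.3 + 202.1 + 202.1 = 1032 kmol.

1030 kmol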